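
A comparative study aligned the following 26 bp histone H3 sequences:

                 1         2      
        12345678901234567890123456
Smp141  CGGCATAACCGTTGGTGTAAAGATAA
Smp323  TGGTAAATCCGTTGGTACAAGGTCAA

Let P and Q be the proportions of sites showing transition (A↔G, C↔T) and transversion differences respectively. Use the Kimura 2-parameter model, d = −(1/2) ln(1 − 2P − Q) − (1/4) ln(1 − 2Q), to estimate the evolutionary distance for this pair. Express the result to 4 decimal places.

0.4957

The sequences differ at positions 1 (C/T, transition), 4 (C/T, transition), 6 (T/A, transversion), 8 (A/T, transversion), 17 (G/A, transition), 18 (T/C, transition), 21 (A/G, transition), 23 (A/T, transversion), 24 (T/C, transition).
Of the 9 differences, 6 transitions and 3 transversions over 26 sites: P = 6/26 = 0.230769, Q = 3/26 = 0.115385.
d = −0.5·ln(0.423077) − 0.25·ln(0.769230) = −0.5·(-0.860201) − 0.25·(-0.262365) = 0.4957.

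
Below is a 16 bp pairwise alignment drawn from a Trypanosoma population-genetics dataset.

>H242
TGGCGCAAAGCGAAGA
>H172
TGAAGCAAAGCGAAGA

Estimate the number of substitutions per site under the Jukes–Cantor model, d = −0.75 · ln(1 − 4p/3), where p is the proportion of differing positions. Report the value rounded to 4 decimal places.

0.1367

Mismatches occur at site 3 (G/A), site 4 (C/A).
p = 2/16 = 0.125000.
d = −0.75 · ln(1 − (4/3)·0.125000) = −0.75 · ln(0.833333) = −0.75 · (-0.182322) = 0.1367.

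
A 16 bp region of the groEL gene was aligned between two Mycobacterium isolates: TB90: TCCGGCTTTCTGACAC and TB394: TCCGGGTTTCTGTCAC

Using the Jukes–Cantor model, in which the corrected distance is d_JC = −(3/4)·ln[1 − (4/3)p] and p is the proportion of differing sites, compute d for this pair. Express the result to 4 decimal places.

Differing sites — 6:C/G; 13:A/T.
p = 2/16 = 0.125000.
d = −0.75 · ln(1 − (4/3)·0.125000) = −0.75 · ln(0.833333) = −0.75 · (-0.182322) = 0.1367.

0.1367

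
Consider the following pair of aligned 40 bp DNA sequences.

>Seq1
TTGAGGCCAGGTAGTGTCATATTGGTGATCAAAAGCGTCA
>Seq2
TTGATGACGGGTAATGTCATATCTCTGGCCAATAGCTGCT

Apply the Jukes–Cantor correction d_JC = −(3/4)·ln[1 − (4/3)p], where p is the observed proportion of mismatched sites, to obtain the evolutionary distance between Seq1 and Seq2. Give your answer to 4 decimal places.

Differing sites — 5:G/T; 7:C/A; 9:A/G; 14:G/A; 23:T/C; 24:G/T; 25:G/C; 28:A/G; 29:T/C; 33:A/T; 37:G/T; 38:T/G; 40:A/T.
p = 13/40 = 0.325000.
d = −0.75 · ln(1 − (4/3)·0.325000) = −0.75 · ln(0.566667) = −0.75 · (-0.567983) = 0.4260.

0.4260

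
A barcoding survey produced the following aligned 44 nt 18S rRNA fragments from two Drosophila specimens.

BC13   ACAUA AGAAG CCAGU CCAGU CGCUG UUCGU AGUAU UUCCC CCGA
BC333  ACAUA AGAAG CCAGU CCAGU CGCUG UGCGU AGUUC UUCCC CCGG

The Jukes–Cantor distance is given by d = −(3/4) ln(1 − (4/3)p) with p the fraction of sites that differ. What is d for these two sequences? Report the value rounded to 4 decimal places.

Differing sites — 27:U/G; 34:A/U; 35:U/C; 44:A/G.
p = 4/44 = 0.090909.
d = −0.75 · ln(1 − (4/3)·0.090909) = −0.75 · ln(0.878788) = −0.75 · (-0.129212) = 0.0969.

0.0969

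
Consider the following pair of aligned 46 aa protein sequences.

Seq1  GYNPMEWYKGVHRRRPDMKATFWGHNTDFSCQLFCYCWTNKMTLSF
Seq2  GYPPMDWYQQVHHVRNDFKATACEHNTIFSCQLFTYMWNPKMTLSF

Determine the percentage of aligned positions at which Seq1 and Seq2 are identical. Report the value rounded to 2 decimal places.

Differing sites — 3:N/P; 6:E/D; 9:K/Q; 10:G/Q; 13:R/H; 14:R/V; 16:P/N; 18:M/F; 22:F/A; 23:W/C; 24:G/E; 28:D/I; 35:C/T; 37:C/M; 39:T/N; 40:N/P.
30 of the 46 sites match, so the percent identity is 30/46 × 100 = 65.22%.

65.22%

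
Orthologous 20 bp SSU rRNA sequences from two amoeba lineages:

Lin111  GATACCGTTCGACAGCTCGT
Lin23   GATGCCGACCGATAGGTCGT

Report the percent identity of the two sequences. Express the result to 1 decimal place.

The sequences differ at positions 4 (A/G), 8 (T/A), 9 (T/C), 13 (C/T), 16 (C/G).
15 of the 20 sites match, so the percent identity is 15/20 × 100 = 75.0%.

75.0%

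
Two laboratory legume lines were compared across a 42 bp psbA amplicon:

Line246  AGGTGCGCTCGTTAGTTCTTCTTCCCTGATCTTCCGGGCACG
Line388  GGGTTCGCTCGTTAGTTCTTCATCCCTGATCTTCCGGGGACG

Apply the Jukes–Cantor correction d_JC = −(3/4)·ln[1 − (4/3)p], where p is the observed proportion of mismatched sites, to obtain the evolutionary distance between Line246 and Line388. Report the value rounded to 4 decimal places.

0.1019

The sequences differ at positions 1 (A/G), 5 (G/T), 22 (T/A), 39 (C/G).
p = 4/42 = 0.095238.
d = −0.75 · ln(1 − (4/3)·0.095238) = −0.75 · ln(0.873016) = −0.75 · (-0.135801) = 0.1019.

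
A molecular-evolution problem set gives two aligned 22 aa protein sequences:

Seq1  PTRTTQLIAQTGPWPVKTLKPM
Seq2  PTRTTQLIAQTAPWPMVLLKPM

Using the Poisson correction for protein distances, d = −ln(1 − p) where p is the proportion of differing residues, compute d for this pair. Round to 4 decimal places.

The sequences differ at positions 12 (G/A), 16 (V/M), 17 (K/V), 18 (T/L).
p = 4/22 = 0.181818.
d = −ln(1 − 0.181818) = −ln(0.818182) = 0.2007.

0.2007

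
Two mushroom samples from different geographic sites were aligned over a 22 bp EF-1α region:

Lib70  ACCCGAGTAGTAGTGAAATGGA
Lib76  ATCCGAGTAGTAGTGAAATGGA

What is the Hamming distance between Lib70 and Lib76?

The sequences differ at position 2 (C/T).
That gives 1 mismatch out of 22 aligned sites, so the Hamming distance is 1.

1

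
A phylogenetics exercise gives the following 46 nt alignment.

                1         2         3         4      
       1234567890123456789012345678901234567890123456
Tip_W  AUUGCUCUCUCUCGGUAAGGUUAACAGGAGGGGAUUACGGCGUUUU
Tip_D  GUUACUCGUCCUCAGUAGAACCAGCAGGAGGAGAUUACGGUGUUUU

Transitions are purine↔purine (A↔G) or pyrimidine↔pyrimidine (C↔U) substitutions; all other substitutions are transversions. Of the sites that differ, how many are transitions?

Mismatches occur at site 1 (A→G, transition), site 4 (G→A, transition), site 8 (U→G, transversion), site 9 (C→U, transition), site 10 (U→C, transition), site 14 (G→A, transition), site 18 (A→G, transition), site 19 (G→A, transition), site 20 (G→A, transition), site 21 (U→C, transition), site 22 (U→C, transition), site 24 (A→G, transition), site 32 (G→A, transition), site 41 (C→U, transition).
Of the 14 differences, 13 transitions and 1 transversion, so the answer is 13.

13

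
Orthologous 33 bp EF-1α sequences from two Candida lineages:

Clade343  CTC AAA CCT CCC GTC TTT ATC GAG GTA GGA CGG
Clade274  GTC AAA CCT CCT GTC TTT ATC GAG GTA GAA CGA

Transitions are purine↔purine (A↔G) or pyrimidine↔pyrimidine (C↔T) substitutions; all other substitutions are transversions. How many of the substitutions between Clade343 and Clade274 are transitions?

The sequences differ at positions 1 (C/G, transversion), 12 (C/T, transition), 29 (G/A, transition), 33 (G/A, transition).
Of the 4 differences, 3 transitions and 1 transversion, so the answer is 3.

3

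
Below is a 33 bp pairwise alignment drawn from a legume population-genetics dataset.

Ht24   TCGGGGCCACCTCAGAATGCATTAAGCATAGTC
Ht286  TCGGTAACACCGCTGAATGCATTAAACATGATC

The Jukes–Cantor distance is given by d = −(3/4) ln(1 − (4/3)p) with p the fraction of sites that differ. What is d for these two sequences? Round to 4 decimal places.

0.2928

Differing sites — 5:G/T; 6:G/A; 7:C/A; 12:T/G; 14:A/T; 26:G/A; 30:A/G; 31:G/A.
p = 8/33 = 0.242424.
d = −0.75 · ln(1 − (4/3)·0.242424) = −0.75 · ln(0.676768) = −0.75 · (-0.390427) = 0.2928.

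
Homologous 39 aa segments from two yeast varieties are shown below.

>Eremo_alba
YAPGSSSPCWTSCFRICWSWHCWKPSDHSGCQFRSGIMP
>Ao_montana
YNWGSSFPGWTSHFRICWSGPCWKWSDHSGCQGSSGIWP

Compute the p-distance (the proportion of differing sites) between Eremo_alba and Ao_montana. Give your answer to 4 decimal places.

0.2821

Differing sites — 2:A/N; 3:P/W; 7:S/F; 9:C/G; 13:C/H; 20:W/G; 21:H/P; 25:P/W; 33:F/G; 34:R/S; 38:M/W.
There are 11 differences over 39 sites, so p = 11/39 = 0.2821.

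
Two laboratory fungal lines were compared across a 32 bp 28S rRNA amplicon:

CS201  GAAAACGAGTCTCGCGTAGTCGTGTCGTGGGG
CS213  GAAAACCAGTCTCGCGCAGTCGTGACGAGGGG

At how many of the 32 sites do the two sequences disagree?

Differing sites — 7:G/C; 17:T/C; 25:T/A; 28:T/A.
That gives 4 mismatches out of 32 aligned sites, so the Hamming distance is 4.

4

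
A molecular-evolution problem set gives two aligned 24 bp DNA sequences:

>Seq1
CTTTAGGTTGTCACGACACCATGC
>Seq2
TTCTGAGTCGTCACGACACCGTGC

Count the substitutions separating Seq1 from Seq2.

Differing sites — 1:C/T; 3:T/C; 5:A/G; 6:G/A; 9:T/C; 21:A/G.
That gives 6 mismatches out of 24 aligned sites, so the Hamming distance is 6.

6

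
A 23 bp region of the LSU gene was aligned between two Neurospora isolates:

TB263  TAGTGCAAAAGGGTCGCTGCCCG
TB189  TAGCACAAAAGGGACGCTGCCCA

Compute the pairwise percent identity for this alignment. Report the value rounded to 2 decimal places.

The sequences differ at positions 4 (T/C), 5 (G/A), 14 (T/A), 23 (G/A).
19 of the 23 sites match, so the percent identity is 19/23 × 100 = 82.61%.

82.61%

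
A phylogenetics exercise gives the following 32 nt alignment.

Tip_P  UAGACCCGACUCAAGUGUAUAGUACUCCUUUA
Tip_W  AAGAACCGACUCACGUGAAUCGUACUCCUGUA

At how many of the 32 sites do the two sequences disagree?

The sequences differ at positions 1 (U/A), 5 (C/A), 14 (A/C), 18 (U/A), 21 (A/C), 30 (U/G).
That gives 6 mismatches out of 32 aligned sites, so the Hamming distance is 6.

6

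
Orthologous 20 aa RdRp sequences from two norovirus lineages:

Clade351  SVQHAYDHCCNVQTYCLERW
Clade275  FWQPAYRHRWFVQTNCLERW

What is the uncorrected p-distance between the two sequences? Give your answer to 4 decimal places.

The sequences differ at positions 1 (S/F), 2 (V/W), 4 (H/P), 7 (D/R), 9 (C/R), 10 (C/W), 11 (N/F), 15 (Y/N).
There are 8 differences over 20 sites, so p = 8/20 = 0.4000.

0.4000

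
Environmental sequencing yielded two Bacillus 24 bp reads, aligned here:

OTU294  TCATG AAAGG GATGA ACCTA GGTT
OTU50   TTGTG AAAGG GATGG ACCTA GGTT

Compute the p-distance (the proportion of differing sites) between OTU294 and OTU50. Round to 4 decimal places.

Mismatches occur at site 2 (C↔T), site 3 (A↔G), site 15 (A↔G).
There are 3 differences over 24 sites, so p = 3/24 = 0.1250.

0.1250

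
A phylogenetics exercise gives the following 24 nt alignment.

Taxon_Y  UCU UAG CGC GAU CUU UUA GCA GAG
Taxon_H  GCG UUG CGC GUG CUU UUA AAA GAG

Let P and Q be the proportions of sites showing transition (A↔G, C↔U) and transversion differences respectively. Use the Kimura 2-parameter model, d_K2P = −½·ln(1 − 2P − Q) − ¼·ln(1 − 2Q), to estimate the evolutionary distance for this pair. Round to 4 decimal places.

0.3760

Mismatches occur at site 1 (U→G, transversion), site 3 (U→G, transversion), site 5 (A→U, transversion), site 11 (A→U, transversion), site 12 (U→G, transversion), site 19 (G→A, transition), site 20 (C→A, transversion).
Of the 7 differences, 1 transition and 6 transversions over 24 sites: P = 1/24 = 0.041667, Q = 6/24 = 0.250000.
d = −0.5·ln(0.666666) − 0.25·ln(0.500000) = −0.5·(-0.405466) − 0.25·(-0.693147) = 0.3760.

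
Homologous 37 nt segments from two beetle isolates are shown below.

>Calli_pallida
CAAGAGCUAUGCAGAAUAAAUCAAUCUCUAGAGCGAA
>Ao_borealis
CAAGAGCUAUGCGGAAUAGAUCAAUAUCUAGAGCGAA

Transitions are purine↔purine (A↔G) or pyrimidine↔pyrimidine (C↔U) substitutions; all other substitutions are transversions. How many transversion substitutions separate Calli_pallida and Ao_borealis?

1

The sequences differ at positions 13 (A/G, transition), 19 (A/G, transition), 26 (C/A, transversion).
Of the 3 differences, 2 transitions and 1 transversion, so the answer is 1.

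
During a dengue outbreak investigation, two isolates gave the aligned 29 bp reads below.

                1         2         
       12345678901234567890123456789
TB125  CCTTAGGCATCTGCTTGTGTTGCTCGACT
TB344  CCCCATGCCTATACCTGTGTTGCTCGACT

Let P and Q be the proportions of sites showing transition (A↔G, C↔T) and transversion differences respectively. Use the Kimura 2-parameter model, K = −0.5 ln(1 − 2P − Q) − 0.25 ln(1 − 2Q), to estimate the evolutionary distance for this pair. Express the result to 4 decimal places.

The sequences differ at positions 3 (T/C, transition), 4 (T/C, transition), 6 (G/T, transversion), 9 (A/C, transversion), 11 (C/A, transversion), 13 (G/A, transition), 15 (T/C, transition).
Of the 7 differences, 4 transitions and 3 transversions over 29 sites: P = 4/29 = 0.137931, Q = 3/29 = 0.103448.
d = −0.5·ln(0.620690) − 0.25·ln(0.793104) = −0.5·(-0.476924) − 0.25·(-0.231801) = 0.2964.

0.2964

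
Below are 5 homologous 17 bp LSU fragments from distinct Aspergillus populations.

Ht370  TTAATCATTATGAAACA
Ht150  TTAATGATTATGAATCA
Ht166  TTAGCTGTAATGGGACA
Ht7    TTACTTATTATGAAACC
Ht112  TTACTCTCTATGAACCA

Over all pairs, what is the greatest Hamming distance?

Pairwise Hamming distances:
  Ht370 vs Ht150: 2
  Ht370 vs Ht166: 7
  Ht370 vs Ht7: 3
  Ht370 vs Ht112: 4
  Ht150 vs Ht166: 8
  Ht150 vs Ht7: 4
  Ht150 vs Ht112: 5
  Ht166 vs Ht7: 7
  Ht166 vs Ht112: 9
  Ht7 vs Ht112: 5
The largest is 9, between Ht166 and Ht112.

9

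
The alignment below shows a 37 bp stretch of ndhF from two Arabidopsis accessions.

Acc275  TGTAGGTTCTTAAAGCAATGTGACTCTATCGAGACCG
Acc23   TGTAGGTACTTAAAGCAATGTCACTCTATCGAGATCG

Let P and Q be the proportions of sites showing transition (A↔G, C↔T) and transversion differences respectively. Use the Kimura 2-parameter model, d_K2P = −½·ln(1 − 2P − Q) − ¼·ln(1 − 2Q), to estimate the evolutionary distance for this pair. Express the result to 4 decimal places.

0.0858

Differing sites — 8:T/A (Tv); 22:G/C (Tv); 35:C/T (Ti).
Of the 3 differences, 1 transition and 2 transversions over 37 sites: P = 1/37 = 0.027027, Q = 2/37 = 0.054054.
d = −0.5·ln(0.891892) − 0.25·ln(0.891892) = −0.5·(-0.114410) − 0.25·(-0.114410) = 0.0858.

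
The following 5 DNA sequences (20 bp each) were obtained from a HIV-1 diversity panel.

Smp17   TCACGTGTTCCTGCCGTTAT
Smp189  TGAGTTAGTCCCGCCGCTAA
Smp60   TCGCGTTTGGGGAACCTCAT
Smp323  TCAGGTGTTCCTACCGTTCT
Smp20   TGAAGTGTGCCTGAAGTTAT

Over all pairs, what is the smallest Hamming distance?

Pairwise Hamming distances:
  Smp17 vs Smp189: 8
  Smp17 vs Smp60: 10
  Smp17 vs Smp323: 3
  Smp17 vs Smp20: 5
  Smp189 vs Smp60: 16
  Smp189 vs Smp323: 9
  Smp189 vs Smp20: 10
  Smp60 vs Smp323: 11
  Smp60 vs Smp20: 11
  Smp323 vs Smp20: 7
The smallest is 3, between Smp17 and Smp323.

3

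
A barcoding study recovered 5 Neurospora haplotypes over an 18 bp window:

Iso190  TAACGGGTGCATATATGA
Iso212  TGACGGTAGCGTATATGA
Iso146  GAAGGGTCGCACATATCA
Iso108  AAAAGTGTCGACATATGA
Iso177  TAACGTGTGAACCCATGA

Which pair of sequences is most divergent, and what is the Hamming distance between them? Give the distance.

10

Pairwise Hamming distances:
  Iso190 vs Iso212: 4
  Iso190 vs Iso146: 6
  Iso190 vs Iso108: 6
  Iso190 vs Iso177: 5
  Iso212 vs Iso146: 7
  Iso212 vs Iso108: 10
  Iso212 vs Iso177: 9
  Iso146 vs Iso108: 8
  Iso146 vs Iso177: 9
  Iso108 vs Iso177: 6
The largest is 10, between Iso212 and Iso108.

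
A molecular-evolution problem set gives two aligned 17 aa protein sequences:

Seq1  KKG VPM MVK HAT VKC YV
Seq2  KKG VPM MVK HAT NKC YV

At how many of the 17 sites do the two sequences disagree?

1

The sequences differ at position 13 (V/N).
That gives 1 mismatch out of 17 aligned sites, so the Hamming distance is 1.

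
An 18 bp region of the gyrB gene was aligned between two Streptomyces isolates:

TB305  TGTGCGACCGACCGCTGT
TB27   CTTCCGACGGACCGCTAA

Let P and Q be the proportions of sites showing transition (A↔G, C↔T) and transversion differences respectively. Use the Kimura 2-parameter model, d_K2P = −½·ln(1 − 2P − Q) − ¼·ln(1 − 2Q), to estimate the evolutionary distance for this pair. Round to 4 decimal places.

0.4408

The sequences differ at positions 1 (T/C, transition), 2 (G/T, transversion), 4 (G/C, transversion), 9 (C/G, transversion), 17 (G/A, transition), 18 (T/A, transversion).
Of the 6 differences, 2 transitions and 4 transversions over 18 sites: P = 2/18 = 0.111111, Q = 4/18 = 0.222222.
d = −0.5·ln(0.555556) − 0.25·ln(0.555556) = −0.5·(-0.587786) − 0.25·(-0.587786) = 0.4408.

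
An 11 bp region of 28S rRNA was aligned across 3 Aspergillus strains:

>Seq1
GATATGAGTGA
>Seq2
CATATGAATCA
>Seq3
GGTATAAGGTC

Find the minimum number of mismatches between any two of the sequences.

3

Pairwise Hamming distances:
  Seq1 vs Seq2: 3
  Seq1 vs Seq3: 5
  Seq2 vs Seq3: 7
The smallest is 3, between Seq1 and Seq2.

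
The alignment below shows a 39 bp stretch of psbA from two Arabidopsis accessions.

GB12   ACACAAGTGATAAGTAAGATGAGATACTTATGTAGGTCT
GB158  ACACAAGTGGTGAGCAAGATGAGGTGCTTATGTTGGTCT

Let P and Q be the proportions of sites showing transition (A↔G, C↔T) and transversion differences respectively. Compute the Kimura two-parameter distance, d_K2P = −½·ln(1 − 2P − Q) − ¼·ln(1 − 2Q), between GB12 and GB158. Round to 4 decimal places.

0.1788

Differing sites — 10:A/G (Ti); 12:A/G (Ti); 15:T/C (Ti); 24:A/G (Ti); 26:A/G (Ti); 34:A/T (Tv).
Of the 6 differences, 5 transitions and 1 transversion over 39 sites: P = 5/39 = 0.128205, Q = 1/39 = 0.025641.
d = −0.5·ln(0.717949) − 0.25·ln(0.948718) = −0.5·(-0.331357) − 0.25·(-0.052644) = 0.1788.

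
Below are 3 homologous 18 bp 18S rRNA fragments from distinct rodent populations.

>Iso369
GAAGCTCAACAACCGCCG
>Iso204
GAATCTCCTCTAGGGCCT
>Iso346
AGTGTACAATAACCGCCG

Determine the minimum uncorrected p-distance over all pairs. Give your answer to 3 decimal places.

0.333

Pairwise Hamming distances:
  Iso369 vs Iso204: 7
  Iso369 vs Iso346: 6
  Iso204 vs Iso346: 13
The smallest is 6 mismatches, between Iso369 and Iso346; p = 6/18 = 0.333.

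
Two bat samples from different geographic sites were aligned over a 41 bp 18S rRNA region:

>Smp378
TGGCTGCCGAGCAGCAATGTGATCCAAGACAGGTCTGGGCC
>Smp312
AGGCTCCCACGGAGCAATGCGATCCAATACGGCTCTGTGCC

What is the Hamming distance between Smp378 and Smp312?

10

The sequences differ at positions 1 (T/A), 6 (G/C), 9 (G/A), 10 (A/C), 12 (C/G), 20 (T/C), 28 (G/T), 31 (A/G), 33 (G/C), 38 (G/T).
That gives 10 mismatches out of 41 aligned sites, so the Hamming distance is 10.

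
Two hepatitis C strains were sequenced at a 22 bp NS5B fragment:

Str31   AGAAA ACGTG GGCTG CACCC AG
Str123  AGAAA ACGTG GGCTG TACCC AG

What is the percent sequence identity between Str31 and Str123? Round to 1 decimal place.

A single mismatch occurs at site 16 (C→T).
21 of the 22 sites match, so the percent identity is 21/22 × 100 = 95.5%.

95.5%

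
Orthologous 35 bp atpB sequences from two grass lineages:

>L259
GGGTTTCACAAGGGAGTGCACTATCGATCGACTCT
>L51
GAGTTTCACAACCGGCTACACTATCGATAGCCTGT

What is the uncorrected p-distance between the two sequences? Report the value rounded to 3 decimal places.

0.257

Mismatches occur at site 2 (G/A), site 12 (G/C), site 13 (G/C), site 15 (A/G), site 16 (G/C), site 18 (G/A), site 29 (C/A), site 31 (A/C), site 34 (C/G).
There are 9 differences over 35 sites, so p = 9/35 = 0.257.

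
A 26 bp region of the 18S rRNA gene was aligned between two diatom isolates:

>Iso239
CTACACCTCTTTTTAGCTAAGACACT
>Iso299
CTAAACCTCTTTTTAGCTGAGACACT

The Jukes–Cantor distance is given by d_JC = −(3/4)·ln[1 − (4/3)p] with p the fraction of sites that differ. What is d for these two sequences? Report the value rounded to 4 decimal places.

0.0812

Differing sites — 4:C/A; 19:A/G.
p = 2/26 = 0.076923.
d = −0.75 · ln(1 − (4/3)·0.076923) = −0.75 · ln(0.897436) = −0.75 · (-0.108213) = 0.0812.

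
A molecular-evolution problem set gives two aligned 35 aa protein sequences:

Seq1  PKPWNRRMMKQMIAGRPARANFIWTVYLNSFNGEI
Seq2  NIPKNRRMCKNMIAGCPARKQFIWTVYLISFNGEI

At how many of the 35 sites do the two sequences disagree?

Mismatches occur at site 1 (P→N), site 2 (K→I), site 4 (W→K), site 9 (M→C), site 11 (Q→N), site 16 (R→C), site 20 (A→K), site 21 (N→Q), site 29 (N→I).
That gives 9 mismatches out of 35 aligned sites, so the Hamming distance is 9.

9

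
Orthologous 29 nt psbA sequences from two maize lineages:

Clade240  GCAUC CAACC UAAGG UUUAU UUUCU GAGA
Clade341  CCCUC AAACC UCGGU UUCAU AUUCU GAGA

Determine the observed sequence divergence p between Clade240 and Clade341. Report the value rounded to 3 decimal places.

The sequences differ at positions 1 (G/C), 3 (A/C), 6 (C/A), 12 (A/C), 13 (A/G), 15 (G/U), 18 (U/C), 21 (U/A).
There are 8 differences over 29 sites, so p = 8/29 = 0.276.

0.276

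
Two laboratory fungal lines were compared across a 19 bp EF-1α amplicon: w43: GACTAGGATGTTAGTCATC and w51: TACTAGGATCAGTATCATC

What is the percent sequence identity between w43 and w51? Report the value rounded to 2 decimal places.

Differing sites — 1:G/T; 10:G/C; 11:T/A; 12:T/G; 13:A/T; 14:G/A.
13 of the 19 sites match, so the percent identity is 13/19 × 100 = 68.42%.

68.42%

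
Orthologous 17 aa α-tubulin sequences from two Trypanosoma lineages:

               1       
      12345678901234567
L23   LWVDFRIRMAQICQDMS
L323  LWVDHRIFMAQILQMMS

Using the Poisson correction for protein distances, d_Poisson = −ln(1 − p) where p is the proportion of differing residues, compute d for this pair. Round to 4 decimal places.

Mismatches occur at site 5 (F→H), site 8 (R→F), site 13 (C→L), site 15 (D→M).
p = 4/17 = 0.235294.
d = −ln(1 − 0.235294) = −ln(0.764706) = 0.2683.

0.2683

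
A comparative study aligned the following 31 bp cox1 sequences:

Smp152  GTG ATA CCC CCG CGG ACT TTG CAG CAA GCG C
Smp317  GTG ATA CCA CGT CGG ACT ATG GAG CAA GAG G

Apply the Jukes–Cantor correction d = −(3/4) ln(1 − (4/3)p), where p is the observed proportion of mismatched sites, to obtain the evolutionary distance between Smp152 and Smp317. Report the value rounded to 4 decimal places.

Differing sites — 9:C/A; 11:C/G; 12:G/T; 19:T/A; 22:C/G; 29:C/A; 31:C/G.
p = 7/31 = 0.225806.
d = −0.75 · ln(1 − (4/3)·0.225806) = −0.75 · ln(0.698925) = −0.75 · (-0.358212) = 0.2687.

0.2687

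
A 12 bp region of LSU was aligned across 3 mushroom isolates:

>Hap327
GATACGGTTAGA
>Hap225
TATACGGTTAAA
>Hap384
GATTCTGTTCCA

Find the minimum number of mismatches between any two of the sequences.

2

Pairwise Hamming distances:
  Hap327 vs Hap225: 2
  Hap327 vs Hap384: 4
  Hap225 vs Hap384: 5
The smallest is 2, between Hap327 and Hap225.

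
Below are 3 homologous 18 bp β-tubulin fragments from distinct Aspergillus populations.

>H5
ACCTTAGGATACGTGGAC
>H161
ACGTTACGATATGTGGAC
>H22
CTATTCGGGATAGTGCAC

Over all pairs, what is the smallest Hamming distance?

3

Pairwise Hamming distances:
  H5 vs H161: 3
  H5 vs H22: 9
  H161 vs H22: 10
The smallest is 3, between H5 and H161.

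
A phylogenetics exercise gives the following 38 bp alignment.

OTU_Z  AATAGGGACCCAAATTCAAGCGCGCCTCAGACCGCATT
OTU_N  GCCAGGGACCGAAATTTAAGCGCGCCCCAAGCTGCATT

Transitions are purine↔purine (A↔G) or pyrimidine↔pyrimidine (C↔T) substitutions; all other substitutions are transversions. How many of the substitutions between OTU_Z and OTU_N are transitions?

7

Mismatches occur at site 1 (A↔G, transition), site 2 (A↔C, transversion), site 3 (T↔C, transition), site 11 (C↔G, transversion), site 17 (C↔T, transition), site 27 (T↔C, transition), site 30 (G↔A, transition), site 31 (A↔G, transition), site 33 (C↔T, transition).
Of the 9 differences, 7 transitions and 2 transversions, so the answer is 7.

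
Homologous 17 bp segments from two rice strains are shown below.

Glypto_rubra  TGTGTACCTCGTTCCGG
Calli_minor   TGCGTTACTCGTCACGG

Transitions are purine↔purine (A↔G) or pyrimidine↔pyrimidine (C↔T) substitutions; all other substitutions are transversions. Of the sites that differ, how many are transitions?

2

The sequences differ at positions 3 (T/C, transition), 6 (A/T, transversion), 7 (C/A, transversion), 13 (T/C, transition), 14 (C/A, transversion).
Of the 5 differences, 2 transitions and 3 transversions, so the answer is 2.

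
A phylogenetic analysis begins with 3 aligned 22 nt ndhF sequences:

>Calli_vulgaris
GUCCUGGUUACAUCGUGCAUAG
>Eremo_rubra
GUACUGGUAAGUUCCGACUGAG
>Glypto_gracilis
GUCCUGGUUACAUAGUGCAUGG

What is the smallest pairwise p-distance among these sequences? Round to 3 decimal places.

0.091

Pairwise Hamming distances:
  Calli_vulgaris vs Eremo_rubra: 9
  Calli_vulgaris vs Glypto_gracilis: 2
  Eremo_rubra vs Glypto_gracilis: 11
The smallest is 2 mismatches, between Calli_vulgaris and Glypto_gracilis; p = 2/22 = 0.091.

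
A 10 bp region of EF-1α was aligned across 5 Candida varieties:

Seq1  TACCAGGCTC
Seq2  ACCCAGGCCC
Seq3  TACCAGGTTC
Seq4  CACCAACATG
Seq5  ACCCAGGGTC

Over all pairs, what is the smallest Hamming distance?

Pairwise Hamming distances:
  Seq1 vs Seq2: 3
  Seq1 vs Seq3: 1
  Seq1 vs Seq4: 5
  Seq1 vs Seq5: 3
  Seq2 vs Seq3: 4
  Seq2 vs Seq4: 7
  Seq2 vs Seq5: 2
  Seq3 vs Seq4: 5
  Seq3 vs Seq5: 3
  Seq4 vs Seq5: 6
The smallest is 1, between Seq1 and Seq3.

1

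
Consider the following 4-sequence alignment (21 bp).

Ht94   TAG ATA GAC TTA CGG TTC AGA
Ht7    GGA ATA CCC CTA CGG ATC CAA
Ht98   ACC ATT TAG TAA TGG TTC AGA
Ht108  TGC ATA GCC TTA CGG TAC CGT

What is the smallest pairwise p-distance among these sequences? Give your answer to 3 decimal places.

Pairwise Hamming distances:
  Ht94 vs Ht7: 9
  Ht94 vs Ht98: 8
  Ht94 vs Ht108: 6
  Ht7 vs Ht98: 13
  Ht7 vs Ht108: 8
  Ht98 vs Ht108: 11
The smallest is 6 mismatches, between Ht94 and Ht108; p = 6/21 = 0.286.

0.286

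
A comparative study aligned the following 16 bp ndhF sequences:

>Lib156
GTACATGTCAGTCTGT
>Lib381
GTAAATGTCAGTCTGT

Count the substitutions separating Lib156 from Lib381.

The sequences differ at position 4 (C/A).
That gives 1 mismatch out of 16 aligned sites, so the Hamming distance is 1.

1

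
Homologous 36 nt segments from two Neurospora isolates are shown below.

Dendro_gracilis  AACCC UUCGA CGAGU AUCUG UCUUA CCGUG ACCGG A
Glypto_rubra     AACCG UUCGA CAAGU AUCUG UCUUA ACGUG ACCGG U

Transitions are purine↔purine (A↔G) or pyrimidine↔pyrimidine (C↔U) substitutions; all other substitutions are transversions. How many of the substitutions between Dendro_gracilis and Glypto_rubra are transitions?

The sequences differ at positions 5 (C/G, transversion), 12 (G/A, transition), 26 (C/A, transversion), 36 (A/U, transversion).
Of the 4 differences, 1 transition and 3 transversions, so the answer is 1.

1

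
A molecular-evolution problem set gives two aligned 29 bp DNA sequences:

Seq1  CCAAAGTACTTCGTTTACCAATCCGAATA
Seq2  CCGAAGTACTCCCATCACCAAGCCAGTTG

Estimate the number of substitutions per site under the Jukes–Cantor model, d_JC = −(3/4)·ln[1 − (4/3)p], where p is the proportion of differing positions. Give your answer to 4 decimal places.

0.4618

Differing sites — 3:A/G; 11:T/C; 13:G/C; 14:T/A; 16:T/C; 22:T/G; 25:G/A; 26:A/G; 27:A/T; 29:A/G.
p = 10/29 = 0.344828.
d = −0.75 · ln(1 − (4/3)·0.344828) = −0.75 · ln(0.540229) = −0.75 · (-0.615762) = 0.4618.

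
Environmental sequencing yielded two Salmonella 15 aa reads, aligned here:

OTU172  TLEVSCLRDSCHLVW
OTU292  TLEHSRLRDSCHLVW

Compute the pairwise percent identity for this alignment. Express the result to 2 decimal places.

86.67%

The sequences differ at positions 4 (V/H), 6 (C/R).
13 of the 15 sites match, so the percent identity is 13/15 × 100 = 86.67%.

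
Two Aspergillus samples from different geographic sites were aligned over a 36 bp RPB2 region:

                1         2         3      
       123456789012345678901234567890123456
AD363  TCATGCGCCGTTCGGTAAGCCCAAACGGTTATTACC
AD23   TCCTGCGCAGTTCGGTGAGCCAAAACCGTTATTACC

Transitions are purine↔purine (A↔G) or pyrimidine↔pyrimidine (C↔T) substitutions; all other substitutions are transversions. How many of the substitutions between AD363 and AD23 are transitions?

Mismatches occur at site 3 (A→C, transversion), site 9 (C→A, transversion), site 17 (A→G, transition), site 22 (C→A, transversion), site 27 (G→C, transversion).
Of the 5 differences, 1 transition and 4 transversions, so the answer is 1.

1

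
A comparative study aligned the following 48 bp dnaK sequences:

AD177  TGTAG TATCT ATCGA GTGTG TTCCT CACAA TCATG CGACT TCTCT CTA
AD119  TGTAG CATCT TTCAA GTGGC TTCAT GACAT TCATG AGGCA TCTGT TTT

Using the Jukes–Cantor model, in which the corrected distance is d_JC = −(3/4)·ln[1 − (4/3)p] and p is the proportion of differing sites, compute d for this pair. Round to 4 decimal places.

0.3694

Differing sites — 6:T/C; 11:A/T; 14:G/A; 19:T/G; 20:G/C; 24:C/A; 26:C/G; 30:A/T; 36:C/A; 38:A/G; 40:T/A; 44:C/G; 46:C/T; 48:A/T.
p = 14/48 = 0.291667.
d = −0.75 · ln(1 − (4/3)·0.291667) = −0.75 · ln(0.611111) = −0.75 · (-0.492477) = 0.3694.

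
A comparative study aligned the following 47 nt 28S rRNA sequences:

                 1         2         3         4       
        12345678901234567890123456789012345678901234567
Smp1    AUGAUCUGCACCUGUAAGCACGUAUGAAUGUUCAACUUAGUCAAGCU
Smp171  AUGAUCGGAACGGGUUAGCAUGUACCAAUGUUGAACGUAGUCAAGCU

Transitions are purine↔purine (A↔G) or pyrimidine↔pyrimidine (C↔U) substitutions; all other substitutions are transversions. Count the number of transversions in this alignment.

Mismatches occur at site 7 (U/G, transversion), site 9 (C/A, transversion), site 12 (C/G, transversion), site 13 (U/G, transversion), site 16 (A/U, transversion), site 21 (C/U, transition), site 25 (U/C, transition), site 26 (G/C, transversion), site 33 (C/G, transversion), site 37 (U/G, transversion).
Of the 10 differences, 2 transitions and 8 transversions, so the answer is 8.

8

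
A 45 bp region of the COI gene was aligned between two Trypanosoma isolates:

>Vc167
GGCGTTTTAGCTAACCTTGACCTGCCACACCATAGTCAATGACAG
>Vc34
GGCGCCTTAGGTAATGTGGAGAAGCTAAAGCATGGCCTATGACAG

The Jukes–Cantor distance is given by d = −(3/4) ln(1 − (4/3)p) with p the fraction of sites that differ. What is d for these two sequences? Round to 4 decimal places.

0.4408

Mismatches occur at site 5 (T→C), site 6 (T→C), site 11 (C→G), site 15 (C→T), site 16 (C→G), site 18 (T→G), site 21 (C→G), site 22 (C→A), site 23 (T→A), site 26 (C→T), site 28 (C→A), site 30 (C→G), site 34 (A→G), site 36 (T→C), site 38 (A→T).
p = 15/45 = 0.333333.
d = −0.75 · ln(1 − (4/3)·0.333333) = −0.75 · ln(0.555556) = −0.75 · (-0.587786) = 0.4408.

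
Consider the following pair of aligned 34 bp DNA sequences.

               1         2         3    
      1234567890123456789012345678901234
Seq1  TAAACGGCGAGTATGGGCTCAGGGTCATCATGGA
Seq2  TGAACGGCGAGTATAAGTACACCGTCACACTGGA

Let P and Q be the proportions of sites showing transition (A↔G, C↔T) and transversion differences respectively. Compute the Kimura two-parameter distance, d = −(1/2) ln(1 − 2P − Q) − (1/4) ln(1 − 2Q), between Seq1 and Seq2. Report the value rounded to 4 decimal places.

Mismatches occur at site 2 (A→G, transition), site 15 (G→A, transition), site 16 (G→A, transition), site 18 (C→T, transition), site 19 (T→A, transversion), site 22 (G→C, transversion), site 23 (G→C, transversion), site 28 (T→C, transition), site 29 (C→A, transversion), site 30 (A→C, transversion).
Of the 10 differences, 5 transitions and 5 transversions over 34 sites: P = 5/34 = 0.147059, Q = 5/34 = 0.147059.
d = −0.5·ln(0.558823) − 0.25·ln(0.705882) = −0.5·(-0.581922) − 0.25·(-0.348307) = 0.3780.

0.3780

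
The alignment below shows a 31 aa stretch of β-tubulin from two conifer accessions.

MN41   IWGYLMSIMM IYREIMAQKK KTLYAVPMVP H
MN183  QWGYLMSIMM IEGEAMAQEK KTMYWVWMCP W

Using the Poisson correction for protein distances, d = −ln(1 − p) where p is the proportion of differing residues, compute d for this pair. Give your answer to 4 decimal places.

0.3895

Mismatches occur at site 1 (I↔Q), site 12 (Y↔E), site 13 (R↔G), site 15 (I↔A), site 19 (K↔E), site 23 (L↔M), site 25 (A↔W), site 27 (P↔W), site 29 (V↔C), site 31 (H↔W).
p = 10/31 = 0.322581.
d = −ln(1 − 0.322581) = −ln(0.677419) = 0.3895.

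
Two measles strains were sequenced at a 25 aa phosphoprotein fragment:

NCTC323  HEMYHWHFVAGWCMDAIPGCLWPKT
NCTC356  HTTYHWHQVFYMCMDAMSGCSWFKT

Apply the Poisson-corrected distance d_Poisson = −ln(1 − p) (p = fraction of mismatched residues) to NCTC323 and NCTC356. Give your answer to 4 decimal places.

0.5108

The sequences differ at positions 2 (E/T), 3 (M/T), 8 (F/Q), 10 (A/F), 11 (G/Y), 12 (W/M), 17 (I/M), 18 (P/S), 21 (L/S), 23 (P/F).
p = 10/25 = 0.400000.
d = −ln(1 − 0.400000) = −ln(0.600000) = 0.5108.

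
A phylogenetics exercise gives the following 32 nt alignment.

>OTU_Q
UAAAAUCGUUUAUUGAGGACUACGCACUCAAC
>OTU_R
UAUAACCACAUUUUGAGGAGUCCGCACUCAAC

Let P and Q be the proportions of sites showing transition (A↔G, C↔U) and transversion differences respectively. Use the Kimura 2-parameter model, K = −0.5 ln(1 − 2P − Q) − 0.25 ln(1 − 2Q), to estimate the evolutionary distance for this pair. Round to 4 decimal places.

0.3043

Mismatches occur at site 3 (A/U, transversion), site 6 (U/C, transition), site 8 (G/A, transition), site 9 (U/C, transition), site 10 (U/A, transversion), site 12 (A/U, transversion), site 20 (C/G, transversion), site 22 (A/C, transversion).
Of the 8 differences, 3 transitions and 5 transversions over 32 sites: P = 3/32 = 0.093750, Q = 5/32 = 0.156250.
d = −0.5·ln(0.656250) − 0.25·ln(0.687500) = −0.5·(-0.421213) − 0.25·(-0.374693) = 0.3043.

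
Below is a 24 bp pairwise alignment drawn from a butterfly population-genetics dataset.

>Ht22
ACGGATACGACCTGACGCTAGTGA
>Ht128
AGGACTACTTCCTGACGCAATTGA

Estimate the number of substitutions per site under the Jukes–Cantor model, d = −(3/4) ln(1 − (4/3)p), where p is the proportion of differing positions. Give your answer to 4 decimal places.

0.3694

The sequences differ at positions 2 (C/G), 4 (G/A), 5 (A/C), 9 (G/T), 10 (A/T), 19 (T/A), 21 (G/T).
p = 7/24 = 0.291667.
d = −0.75 · ln(1 − (4/3)·0.291667) = −0.75 · ln(0.611111) = −0.75 · (-0.492477) = 0.3694.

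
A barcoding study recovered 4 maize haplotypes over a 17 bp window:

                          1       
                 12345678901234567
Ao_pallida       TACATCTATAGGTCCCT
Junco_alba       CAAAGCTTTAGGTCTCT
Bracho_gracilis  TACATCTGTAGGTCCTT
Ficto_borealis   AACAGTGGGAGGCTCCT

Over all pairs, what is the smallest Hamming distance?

Pairwise Hamming distances:
  Ao_pallida vs Junco_alba: 5
  Ao_pallida vs Bracho_gracilis: 2
  Ao_pallida vs Ficto_borealis: 8
  Junco_alba vs Bracho_gracilis: 6
  Junco_alba vs Ficto_borealis: 9
  Bracho_gracilis vs Ficto_borealis: 8
The smallest is 2, between Ao_pallida and Bracho_gracilis.

2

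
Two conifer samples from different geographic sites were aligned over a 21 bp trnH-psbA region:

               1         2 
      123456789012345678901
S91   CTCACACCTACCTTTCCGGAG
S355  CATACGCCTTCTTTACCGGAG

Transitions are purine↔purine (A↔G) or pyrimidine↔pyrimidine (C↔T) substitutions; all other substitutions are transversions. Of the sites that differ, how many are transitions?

Differing sites — 2:T/A (Tv); 3:C/T (Ti); 6:A/G (Ti); 10:A/T (Tv); 12:C/T (Ti); 15:T/A (Tv).
Of the 6 differences, 3 transitions and 3 transversions, so the answer is 3.

3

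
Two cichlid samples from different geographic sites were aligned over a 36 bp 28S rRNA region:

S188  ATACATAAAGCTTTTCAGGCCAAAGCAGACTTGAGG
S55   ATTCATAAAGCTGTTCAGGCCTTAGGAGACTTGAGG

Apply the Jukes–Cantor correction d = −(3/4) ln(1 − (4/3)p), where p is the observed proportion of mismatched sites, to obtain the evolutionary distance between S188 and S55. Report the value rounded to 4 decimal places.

0.1536

The sequences differ at positions 3 (A/T), 13 (T/G), 22 (A/T), 23 (A/T), 26 (C/G).
p = 5/36 = 0.138889.
d = −0.75 · ln(1 − (4/3)·0.138889) = −0.75 · ln(0.814815) = −0.75 · (-0.204794) = 0.1536.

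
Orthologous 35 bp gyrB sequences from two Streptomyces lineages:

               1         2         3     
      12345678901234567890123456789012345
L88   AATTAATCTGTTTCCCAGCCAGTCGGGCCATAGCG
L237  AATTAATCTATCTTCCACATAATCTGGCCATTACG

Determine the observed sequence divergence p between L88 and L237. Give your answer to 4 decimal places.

0.2857

Differing sites — 10:G/A; 12:T/C; 14:C/T; 18:G/C; 19:C/A; 20:C/T; 22:G/A; 25:G/T; 32:A/T; 33:G/A.
There are 10 differences over 35 sites, so p = 10/35 = 0.2857.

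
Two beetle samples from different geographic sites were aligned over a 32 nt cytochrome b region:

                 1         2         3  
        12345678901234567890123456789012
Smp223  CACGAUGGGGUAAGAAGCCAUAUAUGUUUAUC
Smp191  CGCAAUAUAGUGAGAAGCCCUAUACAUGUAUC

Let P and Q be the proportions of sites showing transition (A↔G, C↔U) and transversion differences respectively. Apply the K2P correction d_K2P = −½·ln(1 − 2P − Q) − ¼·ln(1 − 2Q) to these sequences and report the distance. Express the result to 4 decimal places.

Mismatches occur at site 2 (A→G, transition), site 4 (G→A, transition), site 7 (G→A, transition), site 8 (G→U, transversion), site 9 (G→A, transition), site 12 (A→G, transition), site 20 (A→C, transversion), site 25 (U→C, transition), site 26 (G→A, transition), site 28 (U→G, transversion).
Of the 10 differences, 7 transitions and 3 transversions over 32 sites: P = 7/32 = 0.218750, Q = 3/32 = 0.093750.
d = −0.5·ln(0.468750) − 0.25·ln(0.812500) = −0.5·(-0.757686) − 0.25·(-0.207639) = 0.4308.

0.4308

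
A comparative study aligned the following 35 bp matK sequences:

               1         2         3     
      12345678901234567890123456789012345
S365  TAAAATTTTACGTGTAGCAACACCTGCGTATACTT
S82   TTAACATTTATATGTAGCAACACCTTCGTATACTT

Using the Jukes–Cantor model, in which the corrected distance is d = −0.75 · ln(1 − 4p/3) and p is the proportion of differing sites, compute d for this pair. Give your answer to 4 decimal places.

0.1946

Mismatches occur at site 2 (A/T), site 5 (A/C), site 6 (T/A), site 11 (C/T), site 12 (G/A), site 26 (G/T).
p = 6/35 = 0.171429.
d = −0.75 · ln(1 − (4/3)·0.171429) = −0.75 · ln(0.771428) = −0.75 · (-0.259512) = 0.1946.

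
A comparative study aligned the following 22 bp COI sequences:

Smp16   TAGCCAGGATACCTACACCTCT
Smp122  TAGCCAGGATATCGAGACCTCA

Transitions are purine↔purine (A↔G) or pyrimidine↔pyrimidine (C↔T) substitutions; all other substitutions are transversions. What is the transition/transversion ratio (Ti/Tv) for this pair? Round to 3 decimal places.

Differing sites — 12:C/T (Ti); 14:T/G (Tv); 16:C/G (Tv); 22:T/A (Tv).
Of the 4 differences, 1 transition and 3 transversions, so Ti/Tv = 1/3 = 0.333.

0.333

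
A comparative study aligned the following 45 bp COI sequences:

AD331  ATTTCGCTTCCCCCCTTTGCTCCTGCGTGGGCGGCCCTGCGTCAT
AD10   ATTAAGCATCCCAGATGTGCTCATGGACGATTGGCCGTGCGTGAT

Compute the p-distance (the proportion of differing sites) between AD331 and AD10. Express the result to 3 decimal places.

0.356

Differing sites — 4:T/A; 5:C/A; 8:T/A; 13:C/A; 14:C/G; 15:C/A; 17:T/G; 23:C/A; 26:C/G; 27:G/A; 28:T/C; 30:G/A; 31:G/T; 32:C/T; 37:C/G; 43:C/G.
There are 16 differences over 45 sites, so p = 16/45 = 0.356.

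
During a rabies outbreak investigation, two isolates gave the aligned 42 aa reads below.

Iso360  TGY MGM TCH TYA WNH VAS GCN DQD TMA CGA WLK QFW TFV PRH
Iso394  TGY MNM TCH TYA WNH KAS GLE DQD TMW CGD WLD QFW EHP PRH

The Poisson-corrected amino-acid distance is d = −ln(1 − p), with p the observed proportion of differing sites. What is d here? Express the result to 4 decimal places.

0.2719

Mismatches occur at site 5 (G→N), site 16 (V→K), site 20 (C→L), site 21 (N→E), site 27 (A→W), site 30 (A→D), site 33 (K→D), site 37 (T→E), site 38 (F→H), site 39 (V→P).
p = 10/42 = 0.238095.
d = −ln(1 − 0.238095) = −ln(0.761905) = 0.2719.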